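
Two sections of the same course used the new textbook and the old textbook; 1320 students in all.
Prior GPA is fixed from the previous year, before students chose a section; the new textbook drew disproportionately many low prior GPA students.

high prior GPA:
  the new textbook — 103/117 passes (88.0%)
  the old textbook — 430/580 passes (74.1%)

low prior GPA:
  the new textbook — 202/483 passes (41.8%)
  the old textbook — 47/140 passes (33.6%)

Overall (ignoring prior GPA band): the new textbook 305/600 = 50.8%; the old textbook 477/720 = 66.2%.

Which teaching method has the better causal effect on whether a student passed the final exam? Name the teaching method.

the new textbook

Within every prior GPA band level the new textbook has the higher rate, yet pooled the old textbook does — Simpson's reversal.
Prior GPA band differs across teaching methods for reasons unrelated to any effect of the teaching method itself, and it separately predicts the outcome — a classic confounder. We must compare within prior GPA band levels.
Within each level — high prior GPA: 88.0% vs 74.1%; low prior GPA: 41.8% vs 33.6% — the new textbook is higher every time.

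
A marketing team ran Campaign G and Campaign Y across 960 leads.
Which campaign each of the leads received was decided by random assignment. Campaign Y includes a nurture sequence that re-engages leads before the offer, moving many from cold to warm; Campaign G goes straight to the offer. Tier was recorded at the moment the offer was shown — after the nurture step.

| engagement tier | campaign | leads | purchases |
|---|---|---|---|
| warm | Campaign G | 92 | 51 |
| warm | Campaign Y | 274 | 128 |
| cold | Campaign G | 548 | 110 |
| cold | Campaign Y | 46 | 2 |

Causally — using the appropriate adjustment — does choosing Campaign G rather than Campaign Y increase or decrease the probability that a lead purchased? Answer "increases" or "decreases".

Engagement tier here is a post-treatment variable shaped by the campaign; conditioning on it would introduce bias rather than remove it. The overall comparison is the causal one.
Pooled: Campaign G 25.2% vs Campaign Y 40.6%; Campaign Y is higher overall.

decreases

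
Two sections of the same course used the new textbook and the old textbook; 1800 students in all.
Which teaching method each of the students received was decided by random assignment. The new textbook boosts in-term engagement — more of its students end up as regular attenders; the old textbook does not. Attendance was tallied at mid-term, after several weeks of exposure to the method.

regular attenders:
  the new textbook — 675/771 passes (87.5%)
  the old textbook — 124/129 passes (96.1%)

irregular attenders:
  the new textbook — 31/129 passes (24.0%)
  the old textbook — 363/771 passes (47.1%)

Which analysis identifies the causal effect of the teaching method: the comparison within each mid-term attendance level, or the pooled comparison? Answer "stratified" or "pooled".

the old textbook is higher inside every mid-term attendance stratum but the new textbook is higher in aggregate. Whether to stratify depends on how mid-term attendance relates to the teaching method.
Stratifying would compare teaching methods among students the teaching methods themselves sorted into mid-term attendance groups — a form of selection on an intermediate. The unconditioned pooled rates give the total causal effect.
Pooled: the new textbook 78.4% vs the old textbook 54.1%; the new textbook is higher overall.

pooled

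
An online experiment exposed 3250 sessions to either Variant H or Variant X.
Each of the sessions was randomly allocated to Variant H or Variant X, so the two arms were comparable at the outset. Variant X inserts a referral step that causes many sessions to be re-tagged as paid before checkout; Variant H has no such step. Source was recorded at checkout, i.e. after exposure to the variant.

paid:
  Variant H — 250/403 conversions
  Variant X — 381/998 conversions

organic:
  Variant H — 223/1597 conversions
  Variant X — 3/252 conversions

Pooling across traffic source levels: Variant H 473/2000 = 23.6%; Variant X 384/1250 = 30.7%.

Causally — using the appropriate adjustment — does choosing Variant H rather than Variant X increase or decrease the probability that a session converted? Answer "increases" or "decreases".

Traffic source is downstream of the variant. One should not condition on a consequence of treatment, so the overall rates are the right comparison.
Pooled: Variant H 23.6% vs Variant X 30.7%; Variant X is higher overall.

decreases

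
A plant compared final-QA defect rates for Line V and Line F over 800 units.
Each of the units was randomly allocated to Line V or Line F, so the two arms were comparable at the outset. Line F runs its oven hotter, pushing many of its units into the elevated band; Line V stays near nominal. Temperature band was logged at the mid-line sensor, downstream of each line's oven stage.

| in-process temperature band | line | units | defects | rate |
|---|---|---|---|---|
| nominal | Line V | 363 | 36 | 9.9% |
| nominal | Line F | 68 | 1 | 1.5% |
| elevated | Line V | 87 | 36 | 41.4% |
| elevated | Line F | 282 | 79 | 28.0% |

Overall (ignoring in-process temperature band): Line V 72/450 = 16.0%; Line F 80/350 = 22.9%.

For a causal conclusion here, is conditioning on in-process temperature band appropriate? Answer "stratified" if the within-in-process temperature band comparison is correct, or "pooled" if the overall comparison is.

pooled

Line F is lower inside every in-process temperature band stratum but Line V is lower in aggregate. Whether to stratify depends on how in-process temperature band relates to the line.
The distribution of in-process temperature band is itself part of what the line does — it is an intermediate outcome. Holding it fixed would remove that part of the effect; the total effect is the pooled difference.
Pooled: Line V 16.0% vs Line F 22.9%; Line V is lower overall.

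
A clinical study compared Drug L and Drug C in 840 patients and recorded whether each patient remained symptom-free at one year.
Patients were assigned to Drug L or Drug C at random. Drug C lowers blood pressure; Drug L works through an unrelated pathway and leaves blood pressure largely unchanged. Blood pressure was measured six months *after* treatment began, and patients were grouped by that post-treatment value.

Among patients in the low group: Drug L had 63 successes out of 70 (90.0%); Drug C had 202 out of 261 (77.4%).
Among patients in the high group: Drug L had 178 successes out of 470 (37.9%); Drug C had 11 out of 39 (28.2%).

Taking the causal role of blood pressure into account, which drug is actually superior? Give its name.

Within every blood pressure level Drug L has the higher rate, yet pooled Drug C does — Simpson's reversal.
Blood pressure is recorded after the drug and is itself shifted by it — it sits on the causal path from drug to outcome. Conditioning on a mediator would strip out part of the effect we want; the pooled comparison gives the total causal effect.
Pooled: Drug L 44.6% vs Drug C 71.0%; Drug C is higher overall.

Drug C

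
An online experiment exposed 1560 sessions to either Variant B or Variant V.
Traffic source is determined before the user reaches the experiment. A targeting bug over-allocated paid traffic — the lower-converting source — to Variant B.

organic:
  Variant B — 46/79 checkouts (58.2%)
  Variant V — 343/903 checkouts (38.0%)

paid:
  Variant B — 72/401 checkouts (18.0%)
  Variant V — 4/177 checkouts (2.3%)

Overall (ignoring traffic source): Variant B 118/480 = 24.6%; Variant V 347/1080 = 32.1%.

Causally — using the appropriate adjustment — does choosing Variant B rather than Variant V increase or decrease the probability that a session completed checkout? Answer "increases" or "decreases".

increases

Here traffic source is a common cause — it drives both which variant a case falls under and the outcome. The crude comparison mixes populations; the stratum-specific rates are the causally relevant ones.
Within each level — organic: 58.2% vs 38.0%; paid: 18.0% vs 2.3% — Variant B is higher every time.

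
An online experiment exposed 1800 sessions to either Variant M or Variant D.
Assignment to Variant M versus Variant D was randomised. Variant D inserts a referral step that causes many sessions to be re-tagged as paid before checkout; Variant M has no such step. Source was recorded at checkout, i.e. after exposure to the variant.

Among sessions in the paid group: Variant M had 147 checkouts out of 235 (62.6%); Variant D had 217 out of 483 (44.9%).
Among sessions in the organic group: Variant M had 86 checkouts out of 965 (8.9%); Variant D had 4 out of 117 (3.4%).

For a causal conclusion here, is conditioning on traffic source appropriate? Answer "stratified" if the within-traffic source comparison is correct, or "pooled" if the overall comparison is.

The distribution of traffic source is itself part of what the variant does — it is an intermediate outcome. Holding it fixed would remove that part of the effect; the total effect is the pooled difference.
Pooled: Variant M 19.4% vs Variant D 36.8%; Variant D is higher overall.

pooled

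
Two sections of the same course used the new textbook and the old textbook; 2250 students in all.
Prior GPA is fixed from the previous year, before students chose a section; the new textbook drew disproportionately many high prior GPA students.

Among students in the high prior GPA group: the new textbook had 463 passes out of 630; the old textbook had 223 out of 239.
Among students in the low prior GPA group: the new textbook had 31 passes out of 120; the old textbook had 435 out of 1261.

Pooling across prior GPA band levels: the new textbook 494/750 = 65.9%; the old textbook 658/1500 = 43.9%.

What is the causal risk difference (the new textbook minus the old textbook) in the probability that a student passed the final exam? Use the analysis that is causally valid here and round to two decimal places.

-0.13

Since prior GPA band is a pre-existing factor (not a product of the teaching method) and it affects the outcome on its own, it is a confounder. The stratified rates, not the pooled rate, identify the causal effect.
Adjusting over the population distribution of prior GPA band: 0.386·(0.735−0.933) + 0.614·(0.258−0.345) = -0.130.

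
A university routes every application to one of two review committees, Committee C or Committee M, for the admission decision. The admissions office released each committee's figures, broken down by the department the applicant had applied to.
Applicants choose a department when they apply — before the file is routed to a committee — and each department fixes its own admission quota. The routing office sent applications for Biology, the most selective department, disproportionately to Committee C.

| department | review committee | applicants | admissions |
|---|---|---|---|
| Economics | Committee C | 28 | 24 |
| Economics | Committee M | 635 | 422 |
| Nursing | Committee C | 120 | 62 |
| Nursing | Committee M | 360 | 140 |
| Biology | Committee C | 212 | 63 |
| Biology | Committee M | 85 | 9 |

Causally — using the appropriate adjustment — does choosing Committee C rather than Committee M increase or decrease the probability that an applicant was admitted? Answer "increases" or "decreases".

Here department is a common cause — it drives both which review committee a case falls under and the outcome. The crude comparison mixes populations; the stratum-specific rates are the causally relevant ones.
Within each level — Economics: 85.7% vs 66.5%; Nursing: 51.7% vs 38.9%; Biology: 29.7% vs 10.6% — Committee C is higher every time.

increases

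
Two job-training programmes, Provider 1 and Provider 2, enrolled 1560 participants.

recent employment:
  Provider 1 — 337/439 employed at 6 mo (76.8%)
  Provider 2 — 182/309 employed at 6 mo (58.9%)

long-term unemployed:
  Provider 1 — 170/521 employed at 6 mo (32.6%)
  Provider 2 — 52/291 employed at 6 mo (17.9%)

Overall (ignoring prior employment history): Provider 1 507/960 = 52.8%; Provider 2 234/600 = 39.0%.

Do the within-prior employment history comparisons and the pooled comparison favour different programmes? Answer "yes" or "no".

Within each prior employment history level (recent employment 76.8% vs 58.9%; long-term unemployed 32.6% vs 17.9%), Provider 1 has the higher rate every time. Pooled: 52.8% vs 39.0% — Provider 1 has the higher rate overall. They agree.

no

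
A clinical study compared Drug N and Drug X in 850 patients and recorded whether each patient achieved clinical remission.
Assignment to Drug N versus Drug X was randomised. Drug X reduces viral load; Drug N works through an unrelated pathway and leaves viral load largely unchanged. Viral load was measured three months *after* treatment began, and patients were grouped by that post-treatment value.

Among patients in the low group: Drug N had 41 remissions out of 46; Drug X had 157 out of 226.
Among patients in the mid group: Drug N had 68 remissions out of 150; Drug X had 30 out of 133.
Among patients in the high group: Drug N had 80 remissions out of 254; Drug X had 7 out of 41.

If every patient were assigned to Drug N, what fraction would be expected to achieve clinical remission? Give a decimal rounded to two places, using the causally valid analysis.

Drug N is higher inside every viral load stratum but Drug X is higher in aggregate. Whether to stratify depends on how viral load relates to the drug.
Because the drug influences viral load, viral load is a post-treatment mediator, not a confounder. Stratifying on it would bias the estimate; the causal effect is the crude pooled difference.
So P(outcome | do(Drug N)) is just the pooled rate for Drug N: 189/450 = 0.420.

0.42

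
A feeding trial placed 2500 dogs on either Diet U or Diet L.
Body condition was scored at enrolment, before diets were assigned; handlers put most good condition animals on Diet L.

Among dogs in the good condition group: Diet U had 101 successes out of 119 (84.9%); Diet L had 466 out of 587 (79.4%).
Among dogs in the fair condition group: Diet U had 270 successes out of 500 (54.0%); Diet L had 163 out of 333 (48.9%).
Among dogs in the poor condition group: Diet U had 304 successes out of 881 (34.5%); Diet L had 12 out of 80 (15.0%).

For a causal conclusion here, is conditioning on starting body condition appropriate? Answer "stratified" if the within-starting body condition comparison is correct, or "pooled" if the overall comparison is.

stratified

Diet U is higher inside every starting body condition stratum but Diet L is higher in aggregate. Whether to stratify depends on how starting body condition relates to the diet.
Since starting body condition is a pre-existing factor (not a product of the diet) and it affects the outcome on its own, it is a confounder. The stratified rates, not the pooled rate, identify the causal effect.
Within each level — good condition: 84.9% vs 79.4%; fair condition: 54.0% vs 48.9%; poor condition: 34.5% vs 15.0% — Diet U is higher every time.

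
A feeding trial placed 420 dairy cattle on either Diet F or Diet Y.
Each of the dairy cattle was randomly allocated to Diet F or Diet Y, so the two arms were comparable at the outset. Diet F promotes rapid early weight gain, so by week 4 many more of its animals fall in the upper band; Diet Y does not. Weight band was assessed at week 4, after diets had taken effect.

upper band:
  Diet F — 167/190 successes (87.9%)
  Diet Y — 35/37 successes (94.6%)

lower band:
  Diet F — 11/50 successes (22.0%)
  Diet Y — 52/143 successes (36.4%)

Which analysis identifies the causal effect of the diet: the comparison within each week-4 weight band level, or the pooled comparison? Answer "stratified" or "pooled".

pooled

The stratified and pooled comparisons disagree (Diet Y wins within each week-4 weight band; Diet F wins overall), so the answer turns on the causal role of week-4 weight band.
Week-4 weight band is downstream of the diet. One should not condition on a consequence of treatment, so the overall rates are the right comparison.
Pooled: Diet F 74.2% vs Diet Y 48.3%; Diet F is higher overall.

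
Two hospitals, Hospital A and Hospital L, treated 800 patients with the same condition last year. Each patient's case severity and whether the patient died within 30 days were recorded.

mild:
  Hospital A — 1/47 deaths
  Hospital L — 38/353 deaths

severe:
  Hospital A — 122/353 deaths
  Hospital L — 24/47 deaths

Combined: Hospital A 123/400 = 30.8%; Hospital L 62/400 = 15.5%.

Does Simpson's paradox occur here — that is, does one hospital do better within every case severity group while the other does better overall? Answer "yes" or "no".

yes

Within each case severity level (mild 2.1% vs 10.8%; severe 34.6% vs 51.1%), Hospital A has the lower rate every time. Pooled: 30.8% vs 15.5% — Hospital L has the lower rate overall. The two comparisons disagree.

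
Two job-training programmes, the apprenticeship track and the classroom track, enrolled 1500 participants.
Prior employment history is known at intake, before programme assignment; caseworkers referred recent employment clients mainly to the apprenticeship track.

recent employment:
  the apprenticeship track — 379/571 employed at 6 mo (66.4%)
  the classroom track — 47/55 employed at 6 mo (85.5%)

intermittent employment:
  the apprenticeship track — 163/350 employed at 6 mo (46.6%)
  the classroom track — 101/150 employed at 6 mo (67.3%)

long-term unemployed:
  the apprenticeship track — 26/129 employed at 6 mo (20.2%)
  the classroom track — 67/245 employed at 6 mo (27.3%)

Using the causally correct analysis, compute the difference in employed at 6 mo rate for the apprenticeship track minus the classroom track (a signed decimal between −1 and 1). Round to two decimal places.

-0.17

Prior employment history differs across programmes for reasons unrelated to any effect of the programme itself, and it separately predicts the outcome — a classic confounder. We must compare within prior employment history levels.
Adjusting over the population distribution of prior employment history: 0.417·(0.664−0.855) + 0.333·(0.466−0.673) + 0.249·(0.202−0.273) = -0.167.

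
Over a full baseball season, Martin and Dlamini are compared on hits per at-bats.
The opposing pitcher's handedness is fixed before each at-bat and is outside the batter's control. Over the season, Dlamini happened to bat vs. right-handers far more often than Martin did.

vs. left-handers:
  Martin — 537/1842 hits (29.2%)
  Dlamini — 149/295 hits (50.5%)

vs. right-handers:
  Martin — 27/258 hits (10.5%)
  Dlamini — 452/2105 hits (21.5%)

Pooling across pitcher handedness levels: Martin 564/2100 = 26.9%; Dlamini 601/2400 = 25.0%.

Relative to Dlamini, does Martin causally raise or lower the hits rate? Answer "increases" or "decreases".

Dlamini is higher inside every pitcher handedness stratum but Martin is higher in aggregate. Whether to stratify depends on how pitcher handedness relates to the player.
Pitcher handedness is set before the player has any effect — it is not caused by the player — and it independently drives the outcome. That makes it a confounder, so the causal comparison is within pitcher handedness levels.
Within each level — vs. left-handers: 29.2% vs 50.5%; vs. right-handers: 10.5% vs 21.5% — Dlamini is higher every time.

decreases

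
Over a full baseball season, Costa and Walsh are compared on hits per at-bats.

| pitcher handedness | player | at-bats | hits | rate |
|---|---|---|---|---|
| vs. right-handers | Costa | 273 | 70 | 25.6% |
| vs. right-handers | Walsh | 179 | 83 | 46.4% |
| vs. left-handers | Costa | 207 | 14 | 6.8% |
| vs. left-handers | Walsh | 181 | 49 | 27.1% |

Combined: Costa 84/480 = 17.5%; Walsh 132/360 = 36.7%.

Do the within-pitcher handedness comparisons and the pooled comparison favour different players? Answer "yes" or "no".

Within each pitcher handedness level (vs. right-handers 25.6% vs 46.4%; vs. left-handers 6.8% vs 27.1%), Walsh has the higher rate every time. Pooled: 17.5% vs 36.7% — Walsh has the higher rate overall. They agree.

no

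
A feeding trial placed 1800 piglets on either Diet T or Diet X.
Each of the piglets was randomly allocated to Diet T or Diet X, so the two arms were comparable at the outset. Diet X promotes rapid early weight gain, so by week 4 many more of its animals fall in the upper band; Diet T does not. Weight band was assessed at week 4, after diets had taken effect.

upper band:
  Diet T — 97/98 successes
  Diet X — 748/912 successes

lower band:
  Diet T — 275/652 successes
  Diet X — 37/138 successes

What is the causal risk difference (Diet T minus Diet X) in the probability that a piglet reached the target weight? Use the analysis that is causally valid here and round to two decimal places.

Week-4 weight band lies on the pathway diet → week-4 weight band → outcome, so adjusting for it blocks the indirect effect. For the total causal effect of diet, use the unadjusted pooled rates.
The causal difference is the pooled difference: 0.496 − 0.748 = -0.252.

-0.25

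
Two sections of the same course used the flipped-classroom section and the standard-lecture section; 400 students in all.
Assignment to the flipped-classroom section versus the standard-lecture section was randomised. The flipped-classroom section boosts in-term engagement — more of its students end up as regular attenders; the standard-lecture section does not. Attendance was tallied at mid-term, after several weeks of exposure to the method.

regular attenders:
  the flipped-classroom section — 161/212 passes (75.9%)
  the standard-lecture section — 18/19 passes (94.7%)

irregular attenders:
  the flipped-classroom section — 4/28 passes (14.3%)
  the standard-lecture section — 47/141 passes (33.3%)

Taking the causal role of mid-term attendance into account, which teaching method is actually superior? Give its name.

the flipped-classroom section

Stratifying would compare teaching methods among students the teaching methods themselves sorted into mid-term attendance groups — a form of selection on an intermediate. The unconditioned pooled rates give the total causal effect.
Pooled: the flipped-classroom section 68.8% vs the standard-lecture section 40.6%; the flipped-classroom section is higher overall.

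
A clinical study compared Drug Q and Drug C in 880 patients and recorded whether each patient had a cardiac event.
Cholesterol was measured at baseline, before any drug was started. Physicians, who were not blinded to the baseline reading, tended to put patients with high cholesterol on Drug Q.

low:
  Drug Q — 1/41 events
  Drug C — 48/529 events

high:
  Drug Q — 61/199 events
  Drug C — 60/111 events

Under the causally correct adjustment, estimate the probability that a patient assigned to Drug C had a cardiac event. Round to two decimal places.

Drug Q is lower inside every cholesterol stratum but Drug C is lower in aggregate. Whether to stratify depends on how cholesterol relates to the drug.
The imbalance in cholesterol arose from how patients were allocated, not from anything the drug did; and cholesterol independently affects the outcome. The pooled gap is confounded — condition on cholesterol.
Standardising Drug C to the population cholesterol mix: 0.648·48/529 + 0.352·60/111 = 0.249.

0.25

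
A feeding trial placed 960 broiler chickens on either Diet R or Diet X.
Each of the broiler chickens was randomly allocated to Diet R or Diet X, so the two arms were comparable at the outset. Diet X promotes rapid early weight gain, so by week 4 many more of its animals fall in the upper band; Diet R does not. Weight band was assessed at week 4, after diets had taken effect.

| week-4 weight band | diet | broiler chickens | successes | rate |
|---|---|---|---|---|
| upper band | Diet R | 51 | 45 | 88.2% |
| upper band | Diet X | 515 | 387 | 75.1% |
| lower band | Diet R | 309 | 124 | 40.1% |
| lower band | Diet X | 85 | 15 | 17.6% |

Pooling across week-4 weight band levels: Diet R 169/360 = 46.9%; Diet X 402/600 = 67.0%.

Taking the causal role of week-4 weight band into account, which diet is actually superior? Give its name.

Diet X

Week-4 weight band lies on the pathway diet → week-4 weight band → outcome, so adjusting for it blocks the indirect effect. For the total causal effect of diet, use the unadjusted pooled rates.
Pooled: Diet R 46.9% vs Diet X 67.0%; Diet X is higher overall.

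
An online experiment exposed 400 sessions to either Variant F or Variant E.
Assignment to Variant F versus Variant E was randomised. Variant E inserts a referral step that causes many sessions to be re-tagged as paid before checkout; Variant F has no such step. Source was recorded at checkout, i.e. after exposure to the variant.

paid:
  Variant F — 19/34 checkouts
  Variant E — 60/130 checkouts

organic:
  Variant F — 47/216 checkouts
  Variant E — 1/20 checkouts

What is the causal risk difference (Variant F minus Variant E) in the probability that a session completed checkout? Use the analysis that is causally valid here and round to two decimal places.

Within every traffic source level Variant F has the higher rate, yet pooled Variant E does — Simpson's reversal.
Traffic source is recorded after the variant and is itself shifted by it — it sits on the causal path from variant to outcome. Conditioning on a mediator would strip out part of the effect we want; the pooled comparison gives the total causal effect.
The causal difference is the pooled difference: 0.264 − 0.407 = -0.143.

-0.14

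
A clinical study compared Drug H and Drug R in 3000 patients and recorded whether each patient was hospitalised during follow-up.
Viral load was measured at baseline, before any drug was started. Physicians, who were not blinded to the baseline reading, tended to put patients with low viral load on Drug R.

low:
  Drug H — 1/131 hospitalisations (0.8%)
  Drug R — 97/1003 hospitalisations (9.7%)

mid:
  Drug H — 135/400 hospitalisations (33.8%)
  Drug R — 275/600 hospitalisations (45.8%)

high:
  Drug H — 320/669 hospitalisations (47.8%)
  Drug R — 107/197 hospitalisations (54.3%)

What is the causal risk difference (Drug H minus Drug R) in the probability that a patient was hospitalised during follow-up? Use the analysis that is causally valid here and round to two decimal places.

-0.09

Within every viral load level Drug H has the lower rate, yet pooled Drug R does — Simpson's reversal.
Nothing the drug does changes viral load; the imbalance is an allocation artefact. With viral load also predicting the outcome, the pooled figure is confounded, and the within-stratum comparison is the causal one.
Adjusting over the population distribution of viral load: 0.378·(0.008−0.097) + 0.333·(0.338−0.458) + 0.289·(0.478−0.543) = -0.093.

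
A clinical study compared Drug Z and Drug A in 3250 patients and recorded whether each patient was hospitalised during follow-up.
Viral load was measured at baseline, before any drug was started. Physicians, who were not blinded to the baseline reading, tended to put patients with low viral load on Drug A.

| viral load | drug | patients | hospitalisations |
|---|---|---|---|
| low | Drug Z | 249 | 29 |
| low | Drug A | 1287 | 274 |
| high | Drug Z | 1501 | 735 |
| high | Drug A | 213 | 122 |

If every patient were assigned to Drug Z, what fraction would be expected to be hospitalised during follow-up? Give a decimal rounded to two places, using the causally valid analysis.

Here viral load is a common cause — it drives both which drug a case falls under and the outcome. The crude comparison mixes populations; the stratum-specific rates are the causally relevant ones.
Standardising Drug Z to the population viral load mix: 0.473·29/249 + 0.527·735/1501 = 0.313.

0.31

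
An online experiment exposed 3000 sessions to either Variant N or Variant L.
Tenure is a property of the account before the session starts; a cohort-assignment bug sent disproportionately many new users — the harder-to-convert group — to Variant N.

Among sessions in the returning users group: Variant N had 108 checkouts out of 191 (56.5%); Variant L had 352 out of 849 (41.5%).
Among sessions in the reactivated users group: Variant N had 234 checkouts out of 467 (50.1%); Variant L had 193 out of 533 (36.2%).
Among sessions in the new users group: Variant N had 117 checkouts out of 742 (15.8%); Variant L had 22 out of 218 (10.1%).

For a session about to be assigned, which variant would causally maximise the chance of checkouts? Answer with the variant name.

Nothing the variant does changes user tenure; the imbalance is an allocation artefact. With user tenure also predicting the outcome, the pooled figure is confounded, and the within-stratum comparison is the causal one.
Within each level — returning users: 56.5% vs 41.5%; reactivated users: 50.1% vs 36.2%; new users: 15.8% vs 10.1% — Variant N is higher every time.

Variant N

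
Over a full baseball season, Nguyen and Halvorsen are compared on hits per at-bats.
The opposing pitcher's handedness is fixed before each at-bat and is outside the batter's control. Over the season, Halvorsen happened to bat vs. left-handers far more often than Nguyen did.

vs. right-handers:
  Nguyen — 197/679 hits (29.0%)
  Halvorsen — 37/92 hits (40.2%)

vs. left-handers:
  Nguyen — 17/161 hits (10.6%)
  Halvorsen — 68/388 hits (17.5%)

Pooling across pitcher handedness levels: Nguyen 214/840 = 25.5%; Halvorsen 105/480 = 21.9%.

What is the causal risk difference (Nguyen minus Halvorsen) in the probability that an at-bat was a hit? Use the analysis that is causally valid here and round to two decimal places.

Pitcher handedness differs across players for reasons unrelated to any effect of the player itself, and it separately predicts the outcome — a classic confounder. We must compare within pitcher handedness levels.
Adjusting over the population distribution of pitcher handedness: 0.584·(0.290−0.402) + 0.416·(0.106−0.175) = -0.094.

-0.09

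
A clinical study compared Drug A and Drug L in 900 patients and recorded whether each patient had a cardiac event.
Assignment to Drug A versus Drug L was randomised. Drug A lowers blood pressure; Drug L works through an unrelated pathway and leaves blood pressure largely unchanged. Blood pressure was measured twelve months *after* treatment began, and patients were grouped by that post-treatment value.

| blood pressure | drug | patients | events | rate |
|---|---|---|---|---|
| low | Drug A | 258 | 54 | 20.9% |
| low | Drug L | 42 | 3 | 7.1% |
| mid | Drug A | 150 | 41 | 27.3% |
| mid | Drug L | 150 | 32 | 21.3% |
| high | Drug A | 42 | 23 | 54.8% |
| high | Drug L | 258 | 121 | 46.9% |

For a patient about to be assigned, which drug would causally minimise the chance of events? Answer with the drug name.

Drug A

Blood pressure is recorded after the drug and is itself shifted by it — it sits on the causal path from drug to outcome. Conditioning on a mediator would strip out part of the effect we want; the pooled comparison gives the total causal effect.
Pooled: Drug A 26.2% vs Drug L 34.7%; Drug A is lower overall.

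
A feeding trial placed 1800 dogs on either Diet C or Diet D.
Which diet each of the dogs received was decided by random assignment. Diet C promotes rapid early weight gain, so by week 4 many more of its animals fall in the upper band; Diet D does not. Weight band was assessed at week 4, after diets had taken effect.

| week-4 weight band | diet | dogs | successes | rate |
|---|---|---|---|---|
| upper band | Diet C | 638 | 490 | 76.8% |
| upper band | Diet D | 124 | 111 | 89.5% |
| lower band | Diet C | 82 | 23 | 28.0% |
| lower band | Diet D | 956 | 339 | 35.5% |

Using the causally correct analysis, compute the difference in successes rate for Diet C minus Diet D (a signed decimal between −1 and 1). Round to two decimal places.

Week-4 weight band here is a post-treatment variable shaped by the diet; conditioning on it would introduce bias rather than remove it. The overall comparison is the causal one.
The causal difference is the pooled difference: 0.713 − 0.417 = +0.296.

+0.30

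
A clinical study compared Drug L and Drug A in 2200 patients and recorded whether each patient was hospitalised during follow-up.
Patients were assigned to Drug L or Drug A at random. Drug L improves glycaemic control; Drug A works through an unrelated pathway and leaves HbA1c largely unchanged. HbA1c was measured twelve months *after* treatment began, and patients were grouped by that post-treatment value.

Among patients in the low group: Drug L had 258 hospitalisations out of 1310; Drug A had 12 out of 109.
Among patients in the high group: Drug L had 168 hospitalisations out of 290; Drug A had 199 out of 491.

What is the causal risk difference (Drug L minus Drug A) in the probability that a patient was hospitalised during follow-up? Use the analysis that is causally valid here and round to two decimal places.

HbA1c here is a post-treatment variable shaped by the drug; conditioning on it would introduce bias rather than remove it. The overall comparison is the causal one.
The causal difference is the pooled difference: 0.266 − 0.352 = -0.085.

-0.09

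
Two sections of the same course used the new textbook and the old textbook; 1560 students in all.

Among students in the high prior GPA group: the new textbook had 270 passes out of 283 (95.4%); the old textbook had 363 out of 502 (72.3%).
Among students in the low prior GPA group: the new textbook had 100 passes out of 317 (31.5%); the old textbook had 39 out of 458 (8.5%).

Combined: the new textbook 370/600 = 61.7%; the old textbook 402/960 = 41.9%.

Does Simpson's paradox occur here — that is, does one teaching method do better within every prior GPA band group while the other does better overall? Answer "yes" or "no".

no

Within each prior GPA band level (high prior GPA 95.4% vs 72.3%; low prior GPA 31.5% vs 8.5%), the new textbook has the higher rate every time. Pooled: 61.7% vs 41.9% — the new textbook has the higher rate overall. They agree.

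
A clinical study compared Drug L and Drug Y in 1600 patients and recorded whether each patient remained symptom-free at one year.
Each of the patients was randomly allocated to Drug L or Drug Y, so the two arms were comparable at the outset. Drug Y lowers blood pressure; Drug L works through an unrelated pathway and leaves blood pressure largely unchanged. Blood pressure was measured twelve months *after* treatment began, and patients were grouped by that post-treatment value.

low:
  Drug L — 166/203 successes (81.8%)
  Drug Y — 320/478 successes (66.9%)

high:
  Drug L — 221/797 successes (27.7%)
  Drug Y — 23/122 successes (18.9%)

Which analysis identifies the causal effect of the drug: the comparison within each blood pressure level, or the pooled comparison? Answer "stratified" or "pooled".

Drug L is higher inside every blood pressure stratum but Drug Y is higher in aggregate. Whether to stratify depends on how blood pressure relates to the drug.
The distribution of blood pressure is itself part of what the drug does — it is an intermediate outcome. Holding it fixed would remove that part of the effect; the total effect is the pooled difference.
Pooled: Drug L 38.7% vs Drug Y 57.2%; Drug Y is higher overall.

pooled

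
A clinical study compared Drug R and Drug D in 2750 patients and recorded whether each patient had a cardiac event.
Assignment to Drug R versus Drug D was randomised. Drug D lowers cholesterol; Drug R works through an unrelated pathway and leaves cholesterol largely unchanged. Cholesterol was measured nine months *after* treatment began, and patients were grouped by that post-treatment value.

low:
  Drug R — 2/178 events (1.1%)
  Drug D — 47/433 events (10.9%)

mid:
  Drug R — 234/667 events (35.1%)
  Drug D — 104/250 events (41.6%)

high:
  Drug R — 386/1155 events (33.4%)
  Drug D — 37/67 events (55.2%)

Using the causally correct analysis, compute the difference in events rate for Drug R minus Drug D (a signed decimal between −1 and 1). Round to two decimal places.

+0.06

The stratified and pooled comparisons disagree (Drug R wins within each cholesterol; Drug D wins overall), so the answer turns on the causal role of cholesterol.
Because the drug influences cholesterol, cholesterol is a post-treatment mediator, not a confounder. Stratifying on it would bias the estimate; the causal effect is the crude pooled difference.
The causal difference is the pooled difference: 0.311 − 0.251 = +0.060.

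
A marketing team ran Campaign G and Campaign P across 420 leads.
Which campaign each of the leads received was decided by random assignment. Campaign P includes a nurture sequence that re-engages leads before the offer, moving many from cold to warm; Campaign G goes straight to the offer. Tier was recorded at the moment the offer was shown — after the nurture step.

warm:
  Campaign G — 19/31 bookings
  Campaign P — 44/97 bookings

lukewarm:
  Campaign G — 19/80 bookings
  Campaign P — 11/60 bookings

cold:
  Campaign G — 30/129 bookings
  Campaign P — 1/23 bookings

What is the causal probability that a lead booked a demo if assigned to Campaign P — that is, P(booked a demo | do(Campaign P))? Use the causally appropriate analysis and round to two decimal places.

0.31

Engagement tier is recorded after the campaign and is itself shifted by it — it sits on the causal path from campaign to outcome. Conditioning on a mediator would strip out part of the effect we want; the pooled comparison gives the total causal effect.
So P(outcome | do(Campaign P)) is just the pooled rate for Campaign P: 56/180 = 0.311.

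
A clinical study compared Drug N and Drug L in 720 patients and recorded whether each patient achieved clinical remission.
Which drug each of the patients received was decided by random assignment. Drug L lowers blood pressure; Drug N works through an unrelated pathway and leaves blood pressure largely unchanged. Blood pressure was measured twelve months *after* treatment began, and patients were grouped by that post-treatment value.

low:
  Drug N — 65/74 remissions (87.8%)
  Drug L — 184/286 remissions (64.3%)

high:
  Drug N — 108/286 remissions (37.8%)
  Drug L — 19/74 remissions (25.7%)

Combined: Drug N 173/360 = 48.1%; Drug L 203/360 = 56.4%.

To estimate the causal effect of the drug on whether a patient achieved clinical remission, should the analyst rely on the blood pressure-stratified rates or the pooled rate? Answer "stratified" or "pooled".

The blood pressure-specific comparison favours Drug N throughout, but the pooled figures favour Drug L. The question is whether to condition on blood pressure.
Stratifying would compare drugs among patients the drugs themselves sorted into blood pressure groups — a form of selection on an intermediate. The unconditioned pooled rates give the total causal effect.
Pooled: Drug N 48.1% vs Drug L 56.4%; Drug L is higher overall.

pooled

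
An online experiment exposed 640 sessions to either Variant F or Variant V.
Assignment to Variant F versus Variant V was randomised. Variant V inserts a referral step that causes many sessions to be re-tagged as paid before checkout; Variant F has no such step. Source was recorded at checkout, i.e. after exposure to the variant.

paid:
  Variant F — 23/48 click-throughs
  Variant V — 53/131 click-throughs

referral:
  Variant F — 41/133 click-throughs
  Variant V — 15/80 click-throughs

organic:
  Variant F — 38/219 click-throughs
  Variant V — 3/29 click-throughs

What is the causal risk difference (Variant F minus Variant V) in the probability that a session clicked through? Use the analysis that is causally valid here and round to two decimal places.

-0.04

Traffic source lies on the pathway variant → traffic source → outcome, so adjusting for it blocks the indirect effect. For the total causal effect of variant, use the unadjusted pooled rates.
The causal difference is the pooled difference: 0.255 − 0.296 = -0.041.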